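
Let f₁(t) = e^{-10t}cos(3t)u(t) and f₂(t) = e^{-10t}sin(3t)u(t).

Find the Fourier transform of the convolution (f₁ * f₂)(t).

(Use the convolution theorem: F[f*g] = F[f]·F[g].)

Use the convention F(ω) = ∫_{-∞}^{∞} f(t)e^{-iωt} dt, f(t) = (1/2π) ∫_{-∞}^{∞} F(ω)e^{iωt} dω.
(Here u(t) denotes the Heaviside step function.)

F[f₁*f₂](ω) = \frac{3 \left(i \omega + 10\right)}{\left(\left(i \omega + 10\right)^{2} + 9\right)^{2}}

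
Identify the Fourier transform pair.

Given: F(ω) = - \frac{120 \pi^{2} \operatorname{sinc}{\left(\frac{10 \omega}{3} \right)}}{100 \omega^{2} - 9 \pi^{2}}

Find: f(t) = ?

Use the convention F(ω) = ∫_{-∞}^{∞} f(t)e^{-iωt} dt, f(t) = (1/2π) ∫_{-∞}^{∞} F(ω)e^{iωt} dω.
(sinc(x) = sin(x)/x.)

f(t) = 4 \left(\begin{cases} \cos^{2}{\left(\frac{3 \pi t}{20} \right)} & \text{for}\: \left|{t}\right| < \frac{10}{3} \\0 & \text{otherwise} \end{cases}\right)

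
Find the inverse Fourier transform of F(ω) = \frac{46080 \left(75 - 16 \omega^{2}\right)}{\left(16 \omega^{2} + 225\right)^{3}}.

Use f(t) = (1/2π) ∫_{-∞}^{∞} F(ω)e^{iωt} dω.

f(t) = 4 t^{2} e^{- \frac{15 \left|{t}\right|}{4}}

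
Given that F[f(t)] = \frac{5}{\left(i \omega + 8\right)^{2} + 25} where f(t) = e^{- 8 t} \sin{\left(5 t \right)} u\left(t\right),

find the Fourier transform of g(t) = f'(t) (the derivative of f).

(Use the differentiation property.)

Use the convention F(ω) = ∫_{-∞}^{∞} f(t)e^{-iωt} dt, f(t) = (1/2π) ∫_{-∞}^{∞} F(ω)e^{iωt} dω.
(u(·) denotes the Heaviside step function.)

F[g](ω) = \frac{5 i \omega}{\left(i \omega + 8\right)^{2} + 25}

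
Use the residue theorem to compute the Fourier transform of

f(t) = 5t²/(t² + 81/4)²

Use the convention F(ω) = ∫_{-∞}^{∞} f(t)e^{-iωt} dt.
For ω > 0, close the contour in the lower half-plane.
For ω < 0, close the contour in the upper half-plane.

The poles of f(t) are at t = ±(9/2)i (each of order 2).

Let g(z) = f(z)e^{-iωz}; for large |z| the factor e^{-iωz} decays in the lower half-plane when ω > 0 and in the upper half-plane when ω < 0.

Case ω > 0 (lower half-plane, clockwise contour ⇒ F(ω) = -2πi·ΣRes):
  Res_{z = - \frac{9 i}{2}} g(z) = \frac{5 i \left(2 - 9 \omega\right) e^{- \frac{9 \omega}{2}}}{36} (pole of order 2)
  F(ω) = -2πi·ΣRes = \frac{5 \pi \left(2 - 9 \omega\right) e^{- \frac{9 \omega}{2}}}{18}

Case ω < 0 (upper half-plane, counterclockwise contour ⇒ F(ω) = +2πi·ΣRes):
  Res_{z = \frac{9 i}{2}} g(z) = \frac{5 i \left(- 9 \omega - 2\right) e^{\frac{9 \omega}{2}}}{36} (pole of order 2)
  F(ω) = 2πi·ΣRes = \frac{5 \pi \left(9 \omega + 2\right) e^{\frac{9 \omega}{2}}}{18}

Both cases combine into a single formula in |ω|:

F(ω) = \frac{5 \pi \left(2 - 9 \left|{\omega}\right|\right) e^{- \frac{9 \left|{\omega}\right|}{2}}}{18}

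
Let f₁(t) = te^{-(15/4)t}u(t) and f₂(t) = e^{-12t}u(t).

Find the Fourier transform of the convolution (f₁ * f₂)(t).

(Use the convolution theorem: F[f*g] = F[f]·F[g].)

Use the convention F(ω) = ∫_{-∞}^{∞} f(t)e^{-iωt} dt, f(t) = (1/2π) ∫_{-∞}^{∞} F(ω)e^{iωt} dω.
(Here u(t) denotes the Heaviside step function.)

F[f₁*f₂](ω) = \frac{16}{\left(i \omega + 12\right) \left(4 i \omega + 15\right)^{2}}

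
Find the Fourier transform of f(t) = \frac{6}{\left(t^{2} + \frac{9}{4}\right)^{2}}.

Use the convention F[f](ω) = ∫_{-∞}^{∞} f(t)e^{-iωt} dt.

F(ω) = \frac{4 \pi \left(3 \left|{\omega}\right| + 2\right) e^{- \frac{3 \left|{\omega}\right|}{2}}}{9}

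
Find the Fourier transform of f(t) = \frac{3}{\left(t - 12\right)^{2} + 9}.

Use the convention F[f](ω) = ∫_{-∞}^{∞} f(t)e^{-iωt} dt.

F(ω) = \pi e^{- 12 i \omega - 3 \left|{\omega}\right|}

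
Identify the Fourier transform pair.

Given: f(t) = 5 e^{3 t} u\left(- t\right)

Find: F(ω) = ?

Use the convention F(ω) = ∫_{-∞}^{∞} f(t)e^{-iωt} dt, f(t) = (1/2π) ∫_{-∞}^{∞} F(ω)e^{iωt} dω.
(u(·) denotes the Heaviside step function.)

F(ω) = - \frac{5}{i \omega - 3}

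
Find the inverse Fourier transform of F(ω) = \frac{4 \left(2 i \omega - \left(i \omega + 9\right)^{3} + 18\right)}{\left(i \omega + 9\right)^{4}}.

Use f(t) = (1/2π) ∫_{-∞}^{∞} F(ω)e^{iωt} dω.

f(t) = 4 \left(t^{2} - 1\right) e^{- 9 t} u\left(t\right)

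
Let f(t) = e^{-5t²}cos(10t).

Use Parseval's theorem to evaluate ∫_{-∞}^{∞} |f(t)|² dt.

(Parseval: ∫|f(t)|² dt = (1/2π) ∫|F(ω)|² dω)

∫|f(t)|² dt = \frac{\sqrt{10} \sqrt{\pi} \left(1 + e^{10}\right)}{20 e^{10}}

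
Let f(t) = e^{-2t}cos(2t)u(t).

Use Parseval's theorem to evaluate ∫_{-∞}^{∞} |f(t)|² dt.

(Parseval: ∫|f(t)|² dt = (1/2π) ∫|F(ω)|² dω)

∫|f(t)|² dt = \frac{3}{16}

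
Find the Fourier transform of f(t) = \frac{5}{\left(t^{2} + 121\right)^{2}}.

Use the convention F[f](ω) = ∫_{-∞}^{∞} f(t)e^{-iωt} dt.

F(ω) = \frac{5 \pi \left(11 \left|{\omega}\right| + 1\right) e^{- 11 \left|{\omega}\right|}}{2662}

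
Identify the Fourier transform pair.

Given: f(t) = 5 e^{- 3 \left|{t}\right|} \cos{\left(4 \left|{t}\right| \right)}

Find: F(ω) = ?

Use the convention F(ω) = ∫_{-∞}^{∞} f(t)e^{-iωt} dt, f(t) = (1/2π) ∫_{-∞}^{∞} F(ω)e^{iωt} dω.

F(ω) = \frac{30 \left(\omega^{2} + 25\right)}{\omega^{4} - 14 \omega^{2} + 625}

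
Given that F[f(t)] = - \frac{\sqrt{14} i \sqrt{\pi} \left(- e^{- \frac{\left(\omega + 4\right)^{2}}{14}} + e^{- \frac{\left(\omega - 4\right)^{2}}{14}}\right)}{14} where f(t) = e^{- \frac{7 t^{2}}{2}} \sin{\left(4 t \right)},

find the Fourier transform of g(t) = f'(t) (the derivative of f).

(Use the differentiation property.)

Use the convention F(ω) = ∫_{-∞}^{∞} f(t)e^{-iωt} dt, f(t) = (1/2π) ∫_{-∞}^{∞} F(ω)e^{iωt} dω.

F[g](ω) = \frac{\sqrt{14} \sqrt{\pi} \omega \left(e^{\frac{8 \omega}{7}} - 1\right) e^{- \frac{\omega^{2}}{14} - \frac{4 \omega}{7} - \frac{8}{7}}}{14}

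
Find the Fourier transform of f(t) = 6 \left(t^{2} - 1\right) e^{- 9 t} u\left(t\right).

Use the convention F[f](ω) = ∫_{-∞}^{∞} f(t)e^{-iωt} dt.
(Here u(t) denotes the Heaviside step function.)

F(ω) = \frac{6 \left(2 i \omega - \left(i \omega + 9\right)^{3} + 18\right)}{\left(i \omega + 9\right)^{4}}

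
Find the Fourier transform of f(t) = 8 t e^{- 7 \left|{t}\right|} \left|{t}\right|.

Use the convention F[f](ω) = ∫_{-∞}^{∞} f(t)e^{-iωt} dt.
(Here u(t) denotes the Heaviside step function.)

F(ω) = \frac{32 i \omega \left(\omega^{2} - 147\right)}{\left(\omega^{2} + 49\right)^{3}}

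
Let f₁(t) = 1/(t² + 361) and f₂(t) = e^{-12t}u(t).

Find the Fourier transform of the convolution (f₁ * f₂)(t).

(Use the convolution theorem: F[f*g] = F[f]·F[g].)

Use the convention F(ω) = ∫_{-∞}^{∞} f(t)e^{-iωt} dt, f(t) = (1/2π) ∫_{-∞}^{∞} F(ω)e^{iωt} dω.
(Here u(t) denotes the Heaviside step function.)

F[f₁*f₂](ω) = \frac{\pi e^{- 19 \left|{\omega}\right|}}{19 \left(i \omega + 12\right)}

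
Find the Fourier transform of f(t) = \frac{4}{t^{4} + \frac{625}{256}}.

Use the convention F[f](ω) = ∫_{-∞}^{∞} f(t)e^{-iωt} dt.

F(ω) = \frac{256 \pi e^{- \frac{5 \sqrt{2} \left|{\omega}\right|}{8}} \sin{\left(\frac{5 \sqrt{2} \left|{\omega}\right|}{8} + \frac{\pi}{4} \right)}}{125}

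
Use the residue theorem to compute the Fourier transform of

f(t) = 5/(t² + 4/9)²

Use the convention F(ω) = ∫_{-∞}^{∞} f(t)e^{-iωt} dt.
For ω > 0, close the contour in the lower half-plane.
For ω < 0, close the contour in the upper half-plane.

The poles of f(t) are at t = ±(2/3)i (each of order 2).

Let g(z) = f(z)e^{-iωz}; for large |z| the factor e^{-iωz} decays in the lower half-plane when ω > 0 and in the upper half-plane when ω < 0.

Case ω > 0 (lower half-plane, clockwise contour ⇒ F(ω) = -2πi·ΣRes):
  Res_{z = - \frac{2 i}{3}} g(z) = \frac{45 i \left(2 \omega + 3\right) e^{- \frac{2 \omega}{3}}}{32} (pole of order 2)
  F(ω) = -2πi·ΣRes = \frac{45 \pi \left(2 \omega + 3\right) e^{- \frac{2 \omega}{3}}}{16}

Case ω < 0 (upper half-plane, counterclockwise contour ⇒ F(ω) = +2πi·ΣRes):
  Res_{z = \frac{2 i}{3}} g(z) = \frac{45 i \left(2 \omega - 3\right) e^{\frac{2 \omega}{3}}}{32} (pole of order 2)
  F(ω) = 2πi·ΣRes = \frac{45 \pi \left(3 - 2 \omega\right) e^{\frac{2 \omega}{3}}}{16}

Both cases combine into a single formula in |ω|:

F(ω) = \frac{45 \pi \left(2 \left|{\omega}\right| + 3\right) e^{- \frac{2 \left|{\omega}\right|}{3}}}{16}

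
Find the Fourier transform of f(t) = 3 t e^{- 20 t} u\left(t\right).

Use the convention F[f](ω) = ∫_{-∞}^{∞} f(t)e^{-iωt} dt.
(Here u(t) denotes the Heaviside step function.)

F(ω) = \frac{3}{\left(i \omega + 20\right)^{2}}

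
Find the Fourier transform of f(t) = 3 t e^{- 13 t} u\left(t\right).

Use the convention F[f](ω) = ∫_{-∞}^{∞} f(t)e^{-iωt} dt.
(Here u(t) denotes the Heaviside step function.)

F(ω) = \frac{3}{\left(i \omega + 13\right)^{2}}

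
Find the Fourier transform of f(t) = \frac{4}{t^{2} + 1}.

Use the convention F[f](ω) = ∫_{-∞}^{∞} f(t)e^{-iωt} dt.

F(ω) = 4 \pi e^{- \left|{\omega}\right|}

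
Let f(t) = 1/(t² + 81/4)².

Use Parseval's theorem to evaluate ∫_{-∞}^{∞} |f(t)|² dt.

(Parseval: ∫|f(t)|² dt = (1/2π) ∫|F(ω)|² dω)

∫|f(t)|² dt = \frac{40 \pi}{4782969}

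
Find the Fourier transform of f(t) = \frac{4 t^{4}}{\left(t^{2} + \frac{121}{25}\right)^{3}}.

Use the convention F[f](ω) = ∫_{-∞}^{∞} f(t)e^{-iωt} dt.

F(ω) = \frac{\pi \left(121 \omega^{2} - 275 \left|{\omega}\right| + 75\right) e^{- \frac{11 \left|{\omega}\right|}{5}}}{110}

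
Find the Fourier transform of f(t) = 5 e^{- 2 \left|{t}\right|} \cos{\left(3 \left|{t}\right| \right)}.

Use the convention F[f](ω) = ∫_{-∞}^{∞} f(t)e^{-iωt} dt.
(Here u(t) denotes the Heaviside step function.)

F(ω) = \frac{20 \left(\omega^{2} + 13\right)}{\omega^{4} - 10 \omega^{2} + 169}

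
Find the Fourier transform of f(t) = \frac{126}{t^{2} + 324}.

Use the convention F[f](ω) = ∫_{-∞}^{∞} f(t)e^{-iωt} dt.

F(ω) = 7 \pi e^{- 18 \left|{\omega}\right|}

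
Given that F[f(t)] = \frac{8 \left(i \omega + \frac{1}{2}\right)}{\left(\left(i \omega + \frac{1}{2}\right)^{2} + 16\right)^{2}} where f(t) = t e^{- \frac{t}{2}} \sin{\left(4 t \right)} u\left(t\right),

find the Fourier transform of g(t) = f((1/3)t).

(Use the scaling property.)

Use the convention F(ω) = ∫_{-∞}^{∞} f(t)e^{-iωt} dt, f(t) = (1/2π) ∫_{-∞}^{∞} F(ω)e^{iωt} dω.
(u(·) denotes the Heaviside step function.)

F[g](ω) = \frac{192 \left(6 i \omega + 1\right)}{\left(\left(6 i \omega + 1\right)^{2} + 64\right)^{2}}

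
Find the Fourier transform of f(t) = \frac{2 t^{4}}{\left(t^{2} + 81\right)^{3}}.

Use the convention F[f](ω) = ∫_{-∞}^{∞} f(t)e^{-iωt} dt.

F(ω) = \frac{\pi \left(27 \omega^{2} - 15 \left|{\omega}\right| + 1\right) e^{- 9 \left|{\omega}\right|}}{12}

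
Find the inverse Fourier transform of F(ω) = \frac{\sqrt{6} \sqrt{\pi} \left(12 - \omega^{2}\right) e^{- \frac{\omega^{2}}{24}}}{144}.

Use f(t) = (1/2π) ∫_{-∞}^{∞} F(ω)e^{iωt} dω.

f(t) = 6 t^{2} e^{- 6 t^{2}}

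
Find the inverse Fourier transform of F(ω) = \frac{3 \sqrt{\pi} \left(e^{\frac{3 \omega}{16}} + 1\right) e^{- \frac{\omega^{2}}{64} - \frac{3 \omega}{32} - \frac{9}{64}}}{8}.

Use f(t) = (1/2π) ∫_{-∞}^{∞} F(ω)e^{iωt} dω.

f(t) = 3 e^{- 16 t^{2}} \cos{\left(3 t \right)}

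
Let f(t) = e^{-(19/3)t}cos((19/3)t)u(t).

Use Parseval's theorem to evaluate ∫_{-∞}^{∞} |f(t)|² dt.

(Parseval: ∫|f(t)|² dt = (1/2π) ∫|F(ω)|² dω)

∫|f(t)|² dt = \frac{9}{152}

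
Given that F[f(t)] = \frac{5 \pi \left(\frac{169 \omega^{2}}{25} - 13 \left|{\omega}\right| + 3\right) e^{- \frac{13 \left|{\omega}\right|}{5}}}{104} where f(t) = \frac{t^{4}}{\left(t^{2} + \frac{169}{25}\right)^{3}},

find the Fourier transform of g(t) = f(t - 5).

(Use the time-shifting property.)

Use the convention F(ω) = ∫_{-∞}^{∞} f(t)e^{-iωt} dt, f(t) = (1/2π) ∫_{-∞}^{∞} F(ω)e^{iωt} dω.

F[g](ω) = \frac{\pi \left(169 \omega^{2} - 325 \left|{\omega}\right| + 75\right) e^{- 5 i \omega - \frac{13 \left|{\omega}\right|}{5}}}{520}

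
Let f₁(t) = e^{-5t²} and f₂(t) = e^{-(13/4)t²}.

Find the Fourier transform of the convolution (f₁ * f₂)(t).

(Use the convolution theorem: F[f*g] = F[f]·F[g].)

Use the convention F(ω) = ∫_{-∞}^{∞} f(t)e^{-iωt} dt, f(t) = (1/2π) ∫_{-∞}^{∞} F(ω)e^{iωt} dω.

F[f₁*f₂](ω) = \frac{2 \sqrt{65} \pi e^{- \frac{33 \omega^{2}}{260}}}{65}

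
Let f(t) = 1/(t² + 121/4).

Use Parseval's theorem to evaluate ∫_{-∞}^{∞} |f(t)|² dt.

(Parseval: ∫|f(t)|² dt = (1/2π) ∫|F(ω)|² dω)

∫|f(t)|² dt = \frac{4 \pi}{1331}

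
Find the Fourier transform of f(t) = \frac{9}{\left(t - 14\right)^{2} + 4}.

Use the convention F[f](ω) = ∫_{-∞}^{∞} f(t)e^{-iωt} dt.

F(ω) = \frac{9 \pi e^{- 14 i \omega - 2 \left|{\omega}\right|}}{2}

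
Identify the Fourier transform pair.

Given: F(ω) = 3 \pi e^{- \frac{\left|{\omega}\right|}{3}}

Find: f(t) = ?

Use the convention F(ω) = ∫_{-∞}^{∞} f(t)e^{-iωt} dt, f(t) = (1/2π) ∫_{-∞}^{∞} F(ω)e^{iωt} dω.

f(t) = \frac{1}{t^{2} + \frac{1}{9}}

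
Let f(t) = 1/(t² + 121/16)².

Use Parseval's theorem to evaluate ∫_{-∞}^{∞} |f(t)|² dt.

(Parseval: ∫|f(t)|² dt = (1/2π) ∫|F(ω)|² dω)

∫|f(t)|² dt = \frac{5120 \pi}{19487171}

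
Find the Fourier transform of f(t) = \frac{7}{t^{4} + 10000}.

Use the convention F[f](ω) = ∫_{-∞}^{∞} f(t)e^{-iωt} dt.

F(ω) = \frac{7 \pi e^{- 5 \sqrt{2} \left|{\omega}\right|} \sin{\left(5 \sqrt{2} \left|{\omega}\right| + \frac{\pi}{4} \right)}}{1000}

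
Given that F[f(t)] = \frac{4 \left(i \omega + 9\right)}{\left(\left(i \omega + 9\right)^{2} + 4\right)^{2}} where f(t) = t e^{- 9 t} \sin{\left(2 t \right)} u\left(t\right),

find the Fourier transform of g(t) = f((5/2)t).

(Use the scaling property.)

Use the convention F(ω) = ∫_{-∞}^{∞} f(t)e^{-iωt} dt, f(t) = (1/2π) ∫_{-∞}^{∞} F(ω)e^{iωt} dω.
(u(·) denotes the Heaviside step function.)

F[g](ω) = \frac{200 \left(2 i \omega + 45\right)}{\left(\left(2 i \omega + 45\right)^{2} + 100\right)^{2}}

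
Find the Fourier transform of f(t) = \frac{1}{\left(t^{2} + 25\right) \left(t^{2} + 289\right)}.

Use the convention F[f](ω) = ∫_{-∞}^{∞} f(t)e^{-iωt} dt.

F(ω) = \frac{\pi \left(17 e^{12 \left|{\omega}\right|} - 5\right) e^{- 17 \left|{\omega}\right|}}{22440}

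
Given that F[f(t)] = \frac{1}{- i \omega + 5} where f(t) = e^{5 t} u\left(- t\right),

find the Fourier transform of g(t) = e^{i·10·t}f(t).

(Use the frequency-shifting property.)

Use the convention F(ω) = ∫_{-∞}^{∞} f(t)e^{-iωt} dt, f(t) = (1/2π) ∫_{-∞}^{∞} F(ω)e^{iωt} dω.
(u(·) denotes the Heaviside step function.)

F[g](ω) = \frac{i}{\omega - 10 + 5 i}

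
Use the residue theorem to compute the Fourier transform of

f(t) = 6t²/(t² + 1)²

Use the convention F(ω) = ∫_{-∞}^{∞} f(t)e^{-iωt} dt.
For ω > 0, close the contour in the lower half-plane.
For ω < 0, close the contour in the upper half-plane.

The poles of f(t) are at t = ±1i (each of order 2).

Let g(z) = f(z)e^{-iωz}; for large |z| the factor e^{-iωz} decays in the lower half-plane when ω > 0 and in the upper half-plane when ω < 0.

Case ω > 0 (lower half-plane, clockwise contour ⇒ F(ω) = -2πi·ΣRes):
  Res_{z = - i} g(z) = \frac{3 i \left(1 - \omega\right) e^{- \omega}}{2} (pole of order 2)
  F(ω) = -2πi·ΣRes = 3 \pi \left(1 - \omega\right) e^{- \omega}

Case ω < 0 (upper half-plane, counterclockwise contour ⇒ F(ω) = +2πi·ΣRes):
  Res_{z = i} g(z) = \frac{3 i \left(- \omega - 1\right) e^{\omega}}{2} (pole of order 2)
  F(ω) = 2πi·ΣRes = 3 \pi \left(\omega + 1\right) e^{\omega}

Both cases combine into a single formula in |ω|:

F(ω) = 3 \pi \left(1 - \left|{\omega}\right|\right) e^{- \left|{\omega}\right|}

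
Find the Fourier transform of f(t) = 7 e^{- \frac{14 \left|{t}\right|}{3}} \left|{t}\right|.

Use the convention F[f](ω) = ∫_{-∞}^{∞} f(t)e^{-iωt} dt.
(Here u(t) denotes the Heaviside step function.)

F(ω) = \frac{126 \left(196 - 9 \omega^{2}\right)}{\left(9 \omega^{2} + 196\right)^{2}}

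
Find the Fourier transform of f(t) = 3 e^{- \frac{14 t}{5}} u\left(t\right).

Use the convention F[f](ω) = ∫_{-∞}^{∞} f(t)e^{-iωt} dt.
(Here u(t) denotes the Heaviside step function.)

F(ω) = \frac{15}{5 i \omega + 14}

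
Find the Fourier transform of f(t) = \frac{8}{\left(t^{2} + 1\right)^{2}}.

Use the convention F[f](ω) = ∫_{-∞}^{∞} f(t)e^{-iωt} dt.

F(ω) = 4 \pi \left(\left|{\omega}\right| + 1\right) e^{- \left|{\omega}\right|}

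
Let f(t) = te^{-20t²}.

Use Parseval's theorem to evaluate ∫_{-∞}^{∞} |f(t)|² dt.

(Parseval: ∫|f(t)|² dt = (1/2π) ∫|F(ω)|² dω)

∫|f(t)|² dt = \frac{\sqrt{10} \sqrt{\pi}}{1600}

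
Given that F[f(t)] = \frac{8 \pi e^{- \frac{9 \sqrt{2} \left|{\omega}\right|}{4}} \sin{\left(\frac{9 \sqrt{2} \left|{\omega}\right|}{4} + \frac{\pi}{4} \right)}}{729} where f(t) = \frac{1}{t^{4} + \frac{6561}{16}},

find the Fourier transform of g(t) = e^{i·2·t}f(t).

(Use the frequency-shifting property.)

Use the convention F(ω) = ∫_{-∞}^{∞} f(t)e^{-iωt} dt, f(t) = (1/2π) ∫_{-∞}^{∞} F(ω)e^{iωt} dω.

F[g](ω) = \frac{8 \pi e^{- \frac{9 \sqrt{2} \left|{\omega - 2}\right|}{4}} \sin{\left(\frac{9 \sqrt{2} \left|{\omega - 2}\right|}{4} + \frac{\pi}{4} \right)}}{729}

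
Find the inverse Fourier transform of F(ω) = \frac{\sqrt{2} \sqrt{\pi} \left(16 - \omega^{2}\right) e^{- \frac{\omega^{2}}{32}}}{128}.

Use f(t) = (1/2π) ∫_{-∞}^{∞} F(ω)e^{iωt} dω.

f(t) = 8 t^{2} e^{- 8 t^{2}}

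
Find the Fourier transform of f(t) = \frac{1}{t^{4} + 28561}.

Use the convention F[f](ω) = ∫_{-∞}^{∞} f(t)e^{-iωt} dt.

F(ω) = \frac{\pi e^{- \frac{13 \sqrt{2} \left|{\omega}\right|}{2}} \sin{\left(\frac{13 \sqrt{2} \left|{\omega}\right|}{2} + \frac{\pi}{4} \right)}}{2197}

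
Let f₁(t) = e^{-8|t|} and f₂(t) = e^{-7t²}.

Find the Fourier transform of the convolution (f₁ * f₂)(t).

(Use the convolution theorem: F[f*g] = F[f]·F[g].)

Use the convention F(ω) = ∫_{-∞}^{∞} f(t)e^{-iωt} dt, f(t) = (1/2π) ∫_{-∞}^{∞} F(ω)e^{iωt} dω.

F[f₁*f₂](ω) = \frac{16 \sqrt{7} \sqrt{\pi} e^{- \frac{\omega^{2}}{28}}}{7 \left(\omega^{2} + 64\right)}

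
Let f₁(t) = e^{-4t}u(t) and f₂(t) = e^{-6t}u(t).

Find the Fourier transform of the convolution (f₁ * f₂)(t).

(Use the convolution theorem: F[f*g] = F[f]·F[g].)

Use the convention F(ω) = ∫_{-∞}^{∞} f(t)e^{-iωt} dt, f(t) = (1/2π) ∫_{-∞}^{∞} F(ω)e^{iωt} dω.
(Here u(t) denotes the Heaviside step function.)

F[f₁*f₂](ω) = \frac{1}{\left(i \omega + 4\right) \left(i \omega + 6\right)}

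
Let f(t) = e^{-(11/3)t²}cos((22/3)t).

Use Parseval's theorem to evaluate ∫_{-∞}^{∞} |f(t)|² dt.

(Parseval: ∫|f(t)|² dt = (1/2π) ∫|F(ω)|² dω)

∫|f(t)|² dt = \frac{\sqrt{66} \sqrt{\pi} \left(1 + e^{\frac{22}{3}}\right)}{44 e^{\frac{22}{3}}}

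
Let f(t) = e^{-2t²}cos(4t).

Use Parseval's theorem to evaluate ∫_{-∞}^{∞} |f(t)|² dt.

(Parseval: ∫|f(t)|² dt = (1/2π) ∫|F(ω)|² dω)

∫|f(t)|² dt = \frac{\sqrt{\pi} \left(1 + e^{4}\right)}{4 e^{4}}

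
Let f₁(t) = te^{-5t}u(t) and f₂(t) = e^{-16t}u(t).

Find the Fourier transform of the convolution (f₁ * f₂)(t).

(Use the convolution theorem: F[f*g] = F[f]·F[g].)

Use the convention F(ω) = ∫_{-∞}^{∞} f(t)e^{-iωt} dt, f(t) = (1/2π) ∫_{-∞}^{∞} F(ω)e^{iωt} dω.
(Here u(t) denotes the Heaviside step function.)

F[f₁*f₂](ω) = \frac{1}{\left(i \omega + 5\right)^{2} \left(i \omega + 16\right)}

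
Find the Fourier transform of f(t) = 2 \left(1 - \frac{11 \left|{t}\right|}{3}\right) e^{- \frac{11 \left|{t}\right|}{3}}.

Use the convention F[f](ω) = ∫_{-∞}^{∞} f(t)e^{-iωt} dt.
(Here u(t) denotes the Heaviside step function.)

F(ω) = \frac{2376 \omega^{2}}{\left(9 \omega^{2} + 121\right)^{2}}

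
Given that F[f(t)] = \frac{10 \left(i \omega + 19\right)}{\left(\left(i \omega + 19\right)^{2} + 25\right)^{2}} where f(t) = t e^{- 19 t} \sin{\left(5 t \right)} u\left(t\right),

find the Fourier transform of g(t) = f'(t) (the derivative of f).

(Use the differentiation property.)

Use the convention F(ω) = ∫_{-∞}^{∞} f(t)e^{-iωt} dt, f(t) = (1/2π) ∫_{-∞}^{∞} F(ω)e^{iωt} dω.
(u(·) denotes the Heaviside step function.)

F[g](ω) = \frac{10 i \omega \left(i \omega + 19\right)}{\left(\left(i \omega + 19\right)^{2} + 25\right)^{2}}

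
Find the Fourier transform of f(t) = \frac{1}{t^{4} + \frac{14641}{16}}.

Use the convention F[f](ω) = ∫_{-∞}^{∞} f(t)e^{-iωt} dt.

F(ω) = \frac{8 \pi e^{- \frac{11 \sqrt{2} \left|{\omega}\right|}{4}} \sin{\left(\frac{11 \sqrt{2} \left|{\omega}\right|}{4} + \frac{\pi}{4} \right)}}{1331}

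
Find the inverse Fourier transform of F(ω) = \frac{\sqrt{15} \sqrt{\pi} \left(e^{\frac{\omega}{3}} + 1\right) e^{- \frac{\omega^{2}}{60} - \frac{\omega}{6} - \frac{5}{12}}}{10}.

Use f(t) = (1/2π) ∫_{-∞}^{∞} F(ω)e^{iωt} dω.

f(t) = 3 e^{- 15 t^{2}} \cos{\left(5 t \right)}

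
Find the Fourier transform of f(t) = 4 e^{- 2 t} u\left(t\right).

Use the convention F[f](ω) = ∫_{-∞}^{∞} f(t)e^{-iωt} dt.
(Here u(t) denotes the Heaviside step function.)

F(ω) = \frac{4}{i \omega + 2}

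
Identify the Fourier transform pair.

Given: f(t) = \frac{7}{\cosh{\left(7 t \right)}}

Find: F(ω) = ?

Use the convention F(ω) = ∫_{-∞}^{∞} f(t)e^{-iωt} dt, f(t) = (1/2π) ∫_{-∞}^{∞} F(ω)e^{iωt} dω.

F(ω) = \frac{\pi}{\cosh{\left(\frac{\pi \omega}{14} \right)}}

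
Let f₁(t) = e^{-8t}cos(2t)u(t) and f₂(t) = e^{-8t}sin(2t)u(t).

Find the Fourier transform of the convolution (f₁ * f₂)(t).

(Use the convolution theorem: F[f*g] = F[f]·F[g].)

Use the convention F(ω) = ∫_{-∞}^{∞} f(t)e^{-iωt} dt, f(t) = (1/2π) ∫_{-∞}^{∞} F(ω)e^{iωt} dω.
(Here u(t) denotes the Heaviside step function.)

F[f₁*f₂](ω) = \frac{2 \left(i \omega + 8\right)}{\left(\left(i \omega + 8\right)^{2} + 4\right)^{2}}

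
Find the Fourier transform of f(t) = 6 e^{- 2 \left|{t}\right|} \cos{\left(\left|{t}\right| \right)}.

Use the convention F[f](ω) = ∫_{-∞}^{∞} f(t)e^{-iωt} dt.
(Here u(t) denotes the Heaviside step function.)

F(ω) = \frac{24 \left(\omega^{2} + 5\right)}{\omega^{4} + 6 \omega^{2} + 25}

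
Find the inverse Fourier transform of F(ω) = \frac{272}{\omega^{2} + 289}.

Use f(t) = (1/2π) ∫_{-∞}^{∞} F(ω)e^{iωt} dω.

f(t) = 8 e^{- 17 \left|{t}\right|}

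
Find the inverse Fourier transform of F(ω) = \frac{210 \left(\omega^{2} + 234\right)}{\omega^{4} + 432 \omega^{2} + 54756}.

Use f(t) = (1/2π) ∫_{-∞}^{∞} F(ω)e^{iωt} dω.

f(t) = 7 e^{- 15 \left|{t}\right|} \cos{\left(3 \left|{t}\right| \right)}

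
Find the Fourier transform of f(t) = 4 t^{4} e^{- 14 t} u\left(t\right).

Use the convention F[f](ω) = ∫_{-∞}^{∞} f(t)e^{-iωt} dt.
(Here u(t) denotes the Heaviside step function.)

F(ω) = \frac{96}{\left(i \omega + 14\right)^{5}}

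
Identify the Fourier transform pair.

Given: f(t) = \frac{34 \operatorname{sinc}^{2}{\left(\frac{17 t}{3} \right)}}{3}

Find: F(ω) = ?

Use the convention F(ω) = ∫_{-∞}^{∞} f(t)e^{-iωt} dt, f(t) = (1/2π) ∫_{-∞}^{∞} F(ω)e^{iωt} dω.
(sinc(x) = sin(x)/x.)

F(ω) = \begin{cases} \frac{\pi \left(34 - 3 \left|{\omega}\right|\right)}{17} & \text{for}\: \omega > - \frac{34}{3} \wedge \omega < \frac{34}{3} \\0 & \text{otherwise} \end{cases}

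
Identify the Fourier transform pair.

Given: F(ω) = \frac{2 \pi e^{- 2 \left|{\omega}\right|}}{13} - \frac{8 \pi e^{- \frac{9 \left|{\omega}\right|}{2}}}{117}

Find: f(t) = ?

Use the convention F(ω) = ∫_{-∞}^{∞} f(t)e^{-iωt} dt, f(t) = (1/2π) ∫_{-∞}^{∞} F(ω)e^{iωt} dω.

f(t) = \frac{5}{\left(t^{2} + 4\right) \left(t^{2} + \frac{81}{4}\right)}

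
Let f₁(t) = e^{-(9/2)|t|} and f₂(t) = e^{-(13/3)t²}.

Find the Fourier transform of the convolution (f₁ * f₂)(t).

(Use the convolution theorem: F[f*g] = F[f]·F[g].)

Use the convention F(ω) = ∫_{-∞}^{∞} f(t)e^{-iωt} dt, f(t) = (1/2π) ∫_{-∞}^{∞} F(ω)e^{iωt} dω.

F[f₁*f₂](ω) = \frac{36 \sqrt{39} \sqrt{\pi} e^{- \frac{3 \omega^{2}}{52}}}{13 \left(4 \omega^{2} + 81\right)}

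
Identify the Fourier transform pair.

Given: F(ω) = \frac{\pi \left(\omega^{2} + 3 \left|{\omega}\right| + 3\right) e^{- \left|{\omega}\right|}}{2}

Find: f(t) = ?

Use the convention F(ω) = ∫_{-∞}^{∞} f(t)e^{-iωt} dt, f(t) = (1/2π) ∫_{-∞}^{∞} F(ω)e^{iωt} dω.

f(t) = \frac{4}{\left(t^{2} + 1\right)^{3}}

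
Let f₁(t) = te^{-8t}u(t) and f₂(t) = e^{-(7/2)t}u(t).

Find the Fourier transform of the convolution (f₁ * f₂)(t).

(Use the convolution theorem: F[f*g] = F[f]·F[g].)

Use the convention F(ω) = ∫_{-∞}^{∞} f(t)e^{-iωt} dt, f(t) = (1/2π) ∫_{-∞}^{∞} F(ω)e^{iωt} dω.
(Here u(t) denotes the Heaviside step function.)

F[f₁*f₂](ω) = \frac{2}{\left(i \omega + 8\right)^{2} \left(2 i \omega + 7\right)}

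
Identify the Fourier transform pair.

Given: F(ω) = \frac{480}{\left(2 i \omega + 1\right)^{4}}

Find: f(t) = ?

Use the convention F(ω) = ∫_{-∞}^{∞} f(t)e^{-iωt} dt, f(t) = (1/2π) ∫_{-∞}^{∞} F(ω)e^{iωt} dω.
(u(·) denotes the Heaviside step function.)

f(t) = 5 t^{3} e^{- \frac{t}{2}} u\left(t\right)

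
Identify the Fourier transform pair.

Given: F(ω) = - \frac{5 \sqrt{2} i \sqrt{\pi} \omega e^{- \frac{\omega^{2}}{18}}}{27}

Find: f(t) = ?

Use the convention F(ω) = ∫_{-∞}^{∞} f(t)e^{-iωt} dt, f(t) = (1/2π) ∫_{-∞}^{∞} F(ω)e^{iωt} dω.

f(t) = 5 t e^{- \frac{9 t^{2}}{2}}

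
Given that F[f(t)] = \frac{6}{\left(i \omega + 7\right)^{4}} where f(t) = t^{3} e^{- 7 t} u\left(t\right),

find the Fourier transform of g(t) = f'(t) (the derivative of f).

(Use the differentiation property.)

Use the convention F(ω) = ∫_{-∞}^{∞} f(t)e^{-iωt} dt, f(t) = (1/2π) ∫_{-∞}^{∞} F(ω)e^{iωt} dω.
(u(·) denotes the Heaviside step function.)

F[g](ω) = \frac{6 i \omega}{\left(i \omega + 7\right)^{4}}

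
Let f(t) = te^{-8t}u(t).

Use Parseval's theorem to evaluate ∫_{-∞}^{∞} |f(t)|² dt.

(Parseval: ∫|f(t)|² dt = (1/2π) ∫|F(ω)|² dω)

∫|f(t)|² dt = \frac{1}{2048}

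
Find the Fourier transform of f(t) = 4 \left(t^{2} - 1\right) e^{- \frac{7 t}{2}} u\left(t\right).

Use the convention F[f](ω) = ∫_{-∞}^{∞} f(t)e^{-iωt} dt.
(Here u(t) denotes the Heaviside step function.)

F(ω) = \frac{8 \left(16 i \omega - \left(2 i \omega + 7\right)^{3} + 56\right)}{\left(2 i \omega + 7\right)^{4}}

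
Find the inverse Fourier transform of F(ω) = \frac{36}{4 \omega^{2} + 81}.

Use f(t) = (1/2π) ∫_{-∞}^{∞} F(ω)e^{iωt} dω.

f(t) = e^{- \frac{9 \left|{t}\right|}{2}}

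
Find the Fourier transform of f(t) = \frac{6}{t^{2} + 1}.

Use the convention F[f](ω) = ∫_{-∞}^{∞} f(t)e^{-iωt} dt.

F(ω) = 6 \pi e^{- \left|{\omega}\right|}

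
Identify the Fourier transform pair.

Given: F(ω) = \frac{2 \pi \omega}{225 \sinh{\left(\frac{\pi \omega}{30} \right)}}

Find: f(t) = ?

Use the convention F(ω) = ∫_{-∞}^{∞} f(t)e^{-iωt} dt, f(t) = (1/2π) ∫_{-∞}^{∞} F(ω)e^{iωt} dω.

f(t) = \frac{2}{\cosh^{2}{\left(15 t \right)}}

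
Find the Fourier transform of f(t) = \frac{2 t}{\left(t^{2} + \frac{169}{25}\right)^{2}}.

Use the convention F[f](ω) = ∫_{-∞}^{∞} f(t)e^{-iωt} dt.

F(ω) = - \frac{5 i \pi \omega e^{- \frac{13 \left|{\omega}\right|}{5}}}{13}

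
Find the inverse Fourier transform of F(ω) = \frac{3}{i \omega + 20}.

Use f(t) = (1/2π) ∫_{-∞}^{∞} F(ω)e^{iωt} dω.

f(t) = 3 e^{- 20 t} u\left(t\right)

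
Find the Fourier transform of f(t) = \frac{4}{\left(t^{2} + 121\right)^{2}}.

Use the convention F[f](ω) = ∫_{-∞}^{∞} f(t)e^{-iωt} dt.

F(ω) = \frac{2 \pi \left(11 \left|{\omega}\right| + 1\right) e^{- 11 \left|{\omega}\right|}}{1331}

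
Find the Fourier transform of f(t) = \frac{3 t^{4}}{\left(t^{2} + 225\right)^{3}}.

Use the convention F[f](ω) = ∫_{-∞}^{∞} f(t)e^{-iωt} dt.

F(ω) = \frac{3 \pi \left(75 \omega^{2} - 25 \left|{\omega}\right| + 1\right) e^{- 15 \left|{\omega}\right|}}{40}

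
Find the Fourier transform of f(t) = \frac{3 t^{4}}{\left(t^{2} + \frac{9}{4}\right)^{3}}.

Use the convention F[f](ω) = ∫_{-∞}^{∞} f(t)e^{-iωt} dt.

F(ω) = \frac{3 \pi \left(3 \omega^{2} - 10 \left|{\omega}\right| + 4\right) e^{- \frac{3 \left|{\omega}\right|}{2}}}{16}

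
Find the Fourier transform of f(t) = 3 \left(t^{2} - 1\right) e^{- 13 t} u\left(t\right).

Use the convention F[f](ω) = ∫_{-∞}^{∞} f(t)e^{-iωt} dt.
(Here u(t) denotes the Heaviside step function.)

F(ω) = \frac{3 \left(2 i \omega - \left(i \omega + 13\right)^{3} + 26\right)}{\left(i \omega + 13\right)^{4}}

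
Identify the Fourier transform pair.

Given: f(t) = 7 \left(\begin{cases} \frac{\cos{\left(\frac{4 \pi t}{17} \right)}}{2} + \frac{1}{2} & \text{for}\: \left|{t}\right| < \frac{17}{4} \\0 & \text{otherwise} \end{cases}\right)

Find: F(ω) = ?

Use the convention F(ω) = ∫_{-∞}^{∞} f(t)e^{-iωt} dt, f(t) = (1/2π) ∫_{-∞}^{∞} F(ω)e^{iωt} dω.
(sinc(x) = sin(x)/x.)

F(ω) = - \frac{476 \pi^{2} \operatorname{sinc}{\left(\frac{17 \omega}{4} \right)}}{289 \omega^{2} - 16 \pi^{2}}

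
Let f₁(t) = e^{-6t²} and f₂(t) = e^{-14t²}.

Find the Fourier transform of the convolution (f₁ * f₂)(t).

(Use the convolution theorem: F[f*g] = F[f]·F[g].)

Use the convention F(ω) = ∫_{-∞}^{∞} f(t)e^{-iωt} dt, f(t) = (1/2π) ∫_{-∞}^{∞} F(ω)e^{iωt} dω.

F[f₁*f₂](ω) = \frac{\sqrt{21} \pi e^{- \frac{5 \omega^{2}}{84}}}{42}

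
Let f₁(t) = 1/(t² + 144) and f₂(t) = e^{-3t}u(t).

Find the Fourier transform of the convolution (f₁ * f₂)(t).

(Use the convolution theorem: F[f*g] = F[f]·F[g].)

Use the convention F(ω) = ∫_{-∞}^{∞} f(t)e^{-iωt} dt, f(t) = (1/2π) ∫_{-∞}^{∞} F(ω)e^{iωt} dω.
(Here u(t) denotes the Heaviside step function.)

F[f₁*f₂](ω) = \frac{\pi e^{- 12 \left|{\omega}\right|}}{12 \left(i \omega + 3\right)}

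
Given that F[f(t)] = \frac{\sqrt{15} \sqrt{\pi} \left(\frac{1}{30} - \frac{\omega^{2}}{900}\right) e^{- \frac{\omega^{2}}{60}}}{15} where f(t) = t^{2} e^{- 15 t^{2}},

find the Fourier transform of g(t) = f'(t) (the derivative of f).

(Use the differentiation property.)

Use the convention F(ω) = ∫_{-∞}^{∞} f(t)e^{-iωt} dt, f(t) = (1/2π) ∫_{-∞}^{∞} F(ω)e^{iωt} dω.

F[g](ω) = \frac{\sqrt{15} i \sqrt{\pi} \omega \left(30 - \omega^{2}\right) e^{- \frac{\omega^{2}}{60}}}{13500}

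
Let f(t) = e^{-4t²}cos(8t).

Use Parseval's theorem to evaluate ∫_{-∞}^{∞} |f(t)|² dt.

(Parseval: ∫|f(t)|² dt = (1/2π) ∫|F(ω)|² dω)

∫|f(t)|² dt = \frac{\sqrt{2} \sqrt{\pi} \left(1 + e^{8}\right)}{8 e^{8}}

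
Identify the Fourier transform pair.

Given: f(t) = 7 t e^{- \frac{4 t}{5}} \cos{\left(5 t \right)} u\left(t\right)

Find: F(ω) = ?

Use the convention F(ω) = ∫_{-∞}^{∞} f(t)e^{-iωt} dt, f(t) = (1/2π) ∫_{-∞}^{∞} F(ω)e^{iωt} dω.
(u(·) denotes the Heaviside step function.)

F(ω) = \frac{175 \left(\left(5 i \omega + 4\right)^{2} - 625\right)}{\left(\left(5 i \omega + 4\right)^{2} + 625\right)^{2}}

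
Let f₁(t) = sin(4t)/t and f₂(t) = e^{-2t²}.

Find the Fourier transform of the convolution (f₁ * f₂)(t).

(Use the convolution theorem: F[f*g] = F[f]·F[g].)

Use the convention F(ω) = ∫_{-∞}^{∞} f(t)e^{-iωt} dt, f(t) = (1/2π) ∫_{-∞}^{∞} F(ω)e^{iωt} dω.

F[f₁*f₂](ω) = \begin{cases} \frac{\sqrt{2} \pi^{\frac{3}{2}} e^{- \frac{\omega^{2}}{8}}}{2} & \text{for}\: \omega > -4 \wedge \omega < 4 \\0 & \text{otherwise} \end{cases}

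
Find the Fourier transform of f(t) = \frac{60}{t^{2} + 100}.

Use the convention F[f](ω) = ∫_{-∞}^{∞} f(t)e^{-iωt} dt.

F(ω) = 6 \pi e^{- 10 \left|{\omega}\right|}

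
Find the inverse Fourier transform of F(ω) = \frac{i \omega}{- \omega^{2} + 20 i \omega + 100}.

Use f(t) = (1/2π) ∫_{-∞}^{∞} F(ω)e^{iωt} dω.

f(t) = \left(1 - 10 t\right) e^{- 10 t} u\left(t\right)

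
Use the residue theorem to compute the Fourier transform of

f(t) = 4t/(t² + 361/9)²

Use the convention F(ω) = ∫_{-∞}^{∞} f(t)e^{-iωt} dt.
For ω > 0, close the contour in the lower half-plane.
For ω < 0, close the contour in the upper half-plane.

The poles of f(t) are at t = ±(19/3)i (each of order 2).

Let g(z) = f(z)e^{-iωz}; for large |z| the factor e^{-iωz} decays in the lower half-plane when ω > 0 and in the upper half-plane when ω < 0.

Case ω > 0 (lower half-plane, clockwise contour ⇒ F(ω) = -2πi·ΣRes):
  Res_{z = - \frac{19 i}{3}} g(z) = \frac{3 \omega e^{- \frac{19 \omega}{3}}}{19} (pole of order 2)
  F(ω) = -2πi·ΣRes = - \frac{6 i \pi \omega e^{- \frac{19 \omega}{3}}}{19}

Case ω < 0 (upper half-plane, counterclockwise contour ⇒ F(ω) = +2πi·ΣRes):
  Res_{z = \frac{19 i}{3}} g(z) = - \frac{3 \omega e^{\frac{19 \omega}{3}}}{19} (pole of order 2)
  F(ω) = 2πi·ΣRes = - \frac{6 i \pi \omega e^{\frac{19 \omega}{3}}}{19}

Both cases combine into a single formula in |ω|:

F(ω) = - \frac{6 i \pi \omega e^{- \frac{19 \left|{\omega}\right|}{3}}}{19}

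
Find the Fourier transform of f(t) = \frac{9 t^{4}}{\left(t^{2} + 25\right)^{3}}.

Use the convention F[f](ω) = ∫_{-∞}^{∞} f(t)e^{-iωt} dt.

F(ω) = \frac{9 \pi \left(25 \omega^{2} - 25 \left|{\omega}\right| + 3\right) e^{- 5 \left|{\omega}\right|}}{40}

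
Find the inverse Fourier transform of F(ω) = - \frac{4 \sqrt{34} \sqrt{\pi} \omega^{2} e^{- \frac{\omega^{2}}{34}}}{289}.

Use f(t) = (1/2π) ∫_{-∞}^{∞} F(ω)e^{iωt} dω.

f(t) = 2 \left(34 t^{2} - 2\right) e^{- \frac{17 t^{2}}{2}}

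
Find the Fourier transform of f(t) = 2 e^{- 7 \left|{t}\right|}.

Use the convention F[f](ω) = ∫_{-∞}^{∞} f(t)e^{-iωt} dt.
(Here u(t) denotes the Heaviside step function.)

F(ω) = \frac{28}{\omega^{2} + 49}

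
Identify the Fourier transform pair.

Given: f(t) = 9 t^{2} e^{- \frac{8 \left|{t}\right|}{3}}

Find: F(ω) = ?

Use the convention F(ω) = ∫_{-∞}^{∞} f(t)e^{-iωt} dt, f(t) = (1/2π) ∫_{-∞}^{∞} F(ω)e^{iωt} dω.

F(ω) = \frac{7776 \left(64 - 27 \omega^{2}\right)}{\left(9 \omega^{2} + 64\right)^{3}}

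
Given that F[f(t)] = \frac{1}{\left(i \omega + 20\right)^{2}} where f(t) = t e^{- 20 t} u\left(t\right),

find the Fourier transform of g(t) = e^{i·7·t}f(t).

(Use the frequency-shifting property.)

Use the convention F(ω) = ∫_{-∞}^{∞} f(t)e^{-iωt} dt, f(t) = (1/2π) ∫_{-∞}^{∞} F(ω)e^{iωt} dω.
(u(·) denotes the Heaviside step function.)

F[g](ω) = \frac{1}{\left(i \left(\omega - 7\right) + 20\right)^{2}}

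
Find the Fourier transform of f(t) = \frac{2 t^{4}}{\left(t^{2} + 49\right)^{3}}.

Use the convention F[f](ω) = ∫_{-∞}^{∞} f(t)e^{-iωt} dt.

F(ω) = \frac{\pi \left(49 \omega^{2} - 35 \left|{\omega}\right| + 3\right) e^{- 7 \left|{\omega}\right|}}{28}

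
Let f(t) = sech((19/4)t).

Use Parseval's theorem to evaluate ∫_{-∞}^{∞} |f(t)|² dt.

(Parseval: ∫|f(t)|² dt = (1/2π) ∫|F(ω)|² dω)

∫|f(t)|² dt = \frac{8}{19}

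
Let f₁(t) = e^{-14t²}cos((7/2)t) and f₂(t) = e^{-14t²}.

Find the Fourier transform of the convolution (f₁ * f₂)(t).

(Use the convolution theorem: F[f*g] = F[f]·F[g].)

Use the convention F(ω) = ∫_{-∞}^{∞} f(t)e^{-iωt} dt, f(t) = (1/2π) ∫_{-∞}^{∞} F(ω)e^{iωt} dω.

F[f₁*f₂](ω) = \frac{\pi \left(e^{\frac{\omega}{4}} + 1\right) e^{- \frac{\omega^{2}}{28} - \frac{\omega}{8} - \frac{7}{32}}}{28}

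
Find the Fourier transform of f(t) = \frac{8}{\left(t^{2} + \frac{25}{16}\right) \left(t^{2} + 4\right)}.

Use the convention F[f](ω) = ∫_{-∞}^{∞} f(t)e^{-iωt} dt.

F(ω) = - \frac{64 \pi e^{- 2 \left|{\omega}\right|}}{39} + \frac{512 \pi e^{- \frac{5 \left|{\omega}\right|}{4}}}{195}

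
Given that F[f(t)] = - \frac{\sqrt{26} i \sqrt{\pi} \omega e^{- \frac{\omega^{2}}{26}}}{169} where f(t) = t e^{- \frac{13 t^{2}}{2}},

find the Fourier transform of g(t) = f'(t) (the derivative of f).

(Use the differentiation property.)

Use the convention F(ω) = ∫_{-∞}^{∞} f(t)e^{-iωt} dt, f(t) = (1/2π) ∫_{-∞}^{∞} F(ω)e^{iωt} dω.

F[g](ω) = \frac{\sqrt{26} \sqrt{\pi} \omega^{2} e^{- \frac{\omega^{2}}{26}}}{169}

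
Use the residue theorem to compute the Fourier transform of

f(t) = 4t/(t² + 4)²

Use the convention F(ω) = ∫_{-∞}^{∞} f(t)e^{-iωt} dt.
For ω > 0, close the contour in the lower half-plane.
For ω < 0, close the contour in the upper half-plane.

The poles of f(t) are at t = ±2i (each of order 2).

Let g(z) = f(z)e^{-iωz}; for large |z| the factor e^{-iωz} decays in the lower half-plane when ω > 0 and in the upper half-plane when ω < 0.

Case ω > 0 (lower half-plane, clockwise contour ⇒ F(ω) = -2πi·ΣRes):
  Res_{z = - 2 i} g(z) = \frac{\omega e^{- 2 \omega}}{2} (pole of order 2)
  F(ω) = -2πi·ΣRes = - i \pi \omega e^{- 2 \omega}

Case ω < 0 (upper half-plane, counterclockwise contour ⇒ F(ω) = +2πi·ΣRes):
  Res_{z = 2 i} g(z) = - \frac{\omega e^{2 \omega}}{2} (pole of order 2)
  F(ω) = 2πi·ΣRes = - i \pi \omega e^{2 \omega}

Both cases combine into a single formula in |ω|:

F(ω) = - i \pi \omega e^{- 2 \left|{\omega}\right|}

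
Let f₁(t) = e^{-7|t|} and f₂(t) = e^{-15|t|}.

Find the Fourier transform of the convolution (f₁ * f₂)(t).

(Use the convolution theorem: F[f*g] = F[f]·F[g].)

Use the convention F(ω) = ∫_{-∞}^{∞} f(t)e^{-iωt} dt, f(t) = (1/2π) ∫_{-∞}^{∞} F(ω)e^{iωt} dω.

F[f₁*f₂](ω) = \frac{420}{\left(\omega^{2} + 49\right) \left(\omega^{2} + 225\right)}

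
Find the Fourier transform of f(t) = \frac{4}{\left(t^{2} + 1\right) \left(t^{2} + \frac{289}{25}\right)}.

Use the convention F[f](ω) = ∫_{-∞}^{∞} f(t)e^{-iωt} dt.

F(ω) = \frac{25 \pi e^{- \left|{\omega}\right|}}{66} - \frac{125 \pi e^{- \frac{17 \left|{\omega}\right|}{5}}}{1122}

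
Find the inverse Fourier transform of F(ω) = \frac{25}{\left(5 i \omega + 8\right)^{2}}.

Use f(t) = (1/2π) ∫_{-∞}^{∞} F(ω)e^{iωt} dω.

f(t) = t e^{- \frac{8 t}{5}} u\left(t\right)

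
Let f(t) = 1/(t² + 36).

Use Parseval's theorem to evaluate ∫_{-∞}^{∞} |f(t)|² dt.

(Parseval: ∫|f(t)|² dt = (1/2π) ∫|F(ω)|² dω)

∫|f(t)|² dt = \frac{\pi}{432}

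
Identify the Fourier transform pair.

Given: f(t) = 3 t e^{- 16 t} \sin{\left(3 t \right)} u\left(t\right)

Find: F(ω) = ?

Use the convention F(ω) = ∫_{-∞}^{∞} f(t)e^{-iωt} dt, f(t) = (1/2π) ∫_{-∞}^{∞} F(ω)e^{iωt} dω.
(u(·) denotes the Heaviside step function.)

F(ω) = \frac{18 \left(i \omega + 16\right)}{\left(\left(i \omega + 16\right)^{2} + 9\right)^{2}}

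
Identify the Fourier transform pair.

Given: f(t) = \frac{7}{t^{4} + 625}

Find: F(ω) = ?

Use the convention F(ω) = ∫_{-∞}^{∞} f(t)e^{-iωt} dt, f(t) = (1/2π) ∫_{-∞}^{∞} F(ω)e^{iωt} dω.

F(ω) = \frac{7 \pi e^{- \frac{5 \sqrt{2} \left|{\omega}\right|}{2}} \sin{\left(\frac{5 \sqrt{2} \left|{\omega}\right|}{2} + \frac{\pi}{4} \right)}}{125}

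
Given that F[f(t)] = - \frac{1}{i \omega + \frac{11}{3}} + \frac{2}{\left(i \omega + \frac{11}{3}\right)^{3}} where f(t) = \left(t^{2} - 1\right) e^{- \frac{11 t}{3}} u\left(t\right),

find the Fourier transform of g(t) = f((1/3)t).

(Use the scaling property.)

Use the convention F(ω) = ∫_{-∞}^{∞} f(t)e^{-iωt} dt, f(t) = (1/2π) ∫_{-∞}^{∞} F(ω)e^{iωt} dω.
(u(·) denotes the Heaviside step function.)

F[g](ω) = \frac{9 \left(162 i \omega - \left(9 i \omega + 11\right)^{3} + 198\right)}{\left(9 i \omega + 11\right)^{4}}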